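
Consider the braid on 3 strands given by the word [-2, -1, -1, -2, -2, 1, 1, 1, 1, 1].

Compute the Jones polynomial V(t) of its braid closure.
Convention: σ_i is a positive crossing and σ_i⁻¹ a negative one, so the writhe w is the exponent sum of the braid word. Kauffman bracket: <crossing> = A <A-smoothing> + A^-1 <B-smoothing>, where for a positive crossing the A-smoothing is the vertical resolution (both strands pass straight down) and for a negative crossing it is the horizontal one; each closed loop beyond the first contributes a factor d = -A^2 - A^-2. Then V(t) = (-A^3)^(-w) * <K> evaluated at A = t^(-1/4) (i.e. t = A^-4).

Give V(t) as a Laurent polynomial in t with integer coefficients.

-t^4 + t^3 - t^2 + 2*t - 1 + 2*t^-1 - t^-2 + t^-3 - t^-4

Derivation:
Braid: s2^-1 s1^-1 s1^-1 s2^-1 s2^-1 s1 s1 s1 s1 s1 on 3 strands, 10 crossings.
Writhe w = (#positive) - (#negative) = 5 - 5 = 0.
Computing the Kauffman bracket via state sum. There are 2^10 = 1024 states.
Each crossing splits two ways (0=vertical, 1=horizontal). The state's weight is A^(#A-smoothings - #B-smoothings) * d^(loops - 1).
Tabulate the states by total A-exponent and number of loops L (A-exp: L × count):
  A^10: L=4 ×1
  A^8: L=3 ×10
  A^6: L=2 ×29, L=4 ×16
  A^4: L=1 ×26, L=3 ×74, L=5 ×20
  A^2: L=2 ×90, L=4 ×105, L=6 ×15
  A^0: L=1 ×15, L=3 ×141, L=5 ×90, L=7 ×6
  A^-2: L=2 ×35, L=4 ×130, L=6 ×44, L=8 ×1
  A^-4: L=3 ×40, L=5 ×69, L=7 ×11
  A^-6: L=4 ×25, L=6 ×19, L=8 ×1
  A^-8: L=5 ×8, L=7 ×2
  A^-10: L=6 ×1
Each group contributes A^e * Σ count * d^(L-1):
Powers of d = -A^2 - A^-2: d^2 = A^4 + 2 + A^-4; d^3 = -A^6 - 3*A^2 - 3*A^-2 - A^-6; d^4 = A^8 + 4*A^4 + 6 + 4*A^-4 + A^-8; d^5 = -A^10 - 5*A^6 - 10*A^2 - 10*A^-2 - 5*A^-6 - A^-10; d^6 = A^12 + 6*A^8 + 15*A^4 + 20 + 15*A^-4 + 6*A^-8 + A^-12; d^7 = -A^14 - 7*A^10 - 21*A^6 - 35*A^2 - 35*A^-2 - 21*A^-6 - 7*A^-10 - A^-14.
  A^10 * (d^3) = -A^16 - 3*A^12 - 3*A^8 - A^4
  A^8 * (10*d^2) = 10*A^12 + 20*A^8 + 10*A^4
  A^6 * (29*d + 16*d^3) = -16*A^12 - 77*A^8 - 77*A^4 - 16
  A^4 * (26 + 74*d^2 + 20*d^4) = 20*A^12 + 154*A^8 + 294*A^4 + 154 + 20*A^-4
  A^2 * (90*d + 105*d^3 + 15*d^5) = -15*A^12 - 180*A^8 - 555*A^4 - 555 - 180*A^-4 - 15*A^-8
  A^0 * (15 + 141*d^2 + 90*d^4 + 6*d^6) = 6*A^12 + 126*A^8 + 591*A^4 + 957 + 591*A^-4 + 126*A^-8 + 6*A^-12
  A^-2 * (35*d + 130*d^3 + 44*d^5 + d^7) = -A^12 - 51*A^8 - 371*A^4 - 900 - 900*A^-4 - 371*A^-8 - 51*A^-12 - A^-16
  A^-4 * (40*d^2 + 69*d^4 + 11*d^6) = 11*A^8 + 135*A^4 + 481 + 714*A^-4 + 481*A^-8 + 135*A^-12 + 11*A^-16
  A^-6 * (25*d^3 + 19*d^5 + d^7) = -A^8 - 26*A^4 - 141 - 300*A^-4 - 300*A^-8 - 141*A^-12 - 26*A^-16 - A^-20
  A^-8 * (8*d^4 + 2*d^6) = 2*A^4 + 20 + 62*A^-4 + 88*A^-8 + 62*A^-12 + 20*A^-16 + 2*A^-20
  A^-10 * (d^5) = -1 - 5*A^-4 - 10*A^-8 - 10*A^-12 - 5*A^-16 - A^-20
Summing the groups: <K> = -A^16 + A^12 - A^8 + 2*A^4 - 1 + 2*A^-4 - A^-8 + A^-12 - A^-16
Normalise by the writhe: (-A^3)^(-w) = (-A^3)^(0) = 1, so f(A) = 1 * <K> = -A^16 + A^12 - A^8 + 2*A^4 - 1 + 2*A^-4 - A^-8 + A^-12 - A^-16.
Substitute A = t^(-1/4), i.e. A^e → t^(-e/4): V(t) = -t^4 + t^3 - t^2 + 2*t - 1 + 2*t^-1 - t^-2 + t^-3 - t^-4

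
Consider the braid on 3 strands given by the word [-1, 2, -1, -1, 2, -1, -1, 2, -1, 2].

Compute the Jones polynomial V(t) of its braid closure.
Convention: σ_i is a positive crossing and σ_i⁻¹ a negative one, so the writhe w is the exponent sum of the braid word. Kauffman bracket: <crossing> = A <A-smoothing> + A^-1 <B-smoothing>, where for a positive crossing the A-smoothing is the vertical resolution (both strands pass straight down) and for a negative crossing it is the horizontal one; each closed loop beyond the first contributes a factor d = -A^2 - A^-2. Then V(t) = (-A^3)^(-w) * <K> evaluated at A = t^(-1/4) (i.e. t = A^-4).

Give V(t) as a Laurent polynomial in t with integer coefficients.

t^3 - 4*t^2 + 8*t - 11 + 15*t^-1 - 16*t^-2 + 15*t^-3 - 12*t^-4 + 8*t^-5 - 4*t^-6 + t^-7

Derivation:
Braid: s1^-1 s2 s1^-1 s1^-1 s2 s1^-1 s1^-1 s2 s1^-1 s2 on 3 strands, 10 crossings.
Writhe w = (#positive) - (#negative) = 4 - 6 = -2.
Enumerate smoothing states for the bracket polynomial. There are 2^10 = 1024 states.
Smooth each crossing (0=||, 1=⌣⌢); contribution A^(Σ sign_k(1-2s_k)) * d^(L-1).
Tabulate the states by total A-exponent and number of loops L (A-exp: L × count):
  A^10: L=7 ×1
  A^8: L=6 ×10
  A^6: L=5 ×45
  A^4: L=4 ×118, L=6 ×2
  A^2: L=3 ×193, L=5 ×17
  A^0: L=2 ×192, L=4 ×59, L=6 ×1
  A^-2: L=1 ×95, L=3 ×108, L=5 ×7
  A^-4: L=2 ×95, L=4 ×25
  A^-6: L=3 ×43, L=5 ×2
  A^-8: L=4 ×10
  A^-10: L=5 ×1
Each group contributes A^e * Σ count * d^(L-1):
Powers of d = -A^2 - A^-2: d^2 = A^4 + 2 + A^-4; d^3 = -A^6 - 3*A^2 - 3*A^-2 - A^-6; d^4 = A^8 + 4*A^4 + 6 + 4*A^-4 + A^-8; d^5 = -A^10 - 5*A^6 - 10*A^2 - 10*A^-2 - 5*A^-6 - A^-10; d^6 = A^12 + 6*A^8 + 15*A^4 + 20 + 15*A^-4 + 6*A^-8 + A^-12.
  A^10 * (d^6) = A^22 + 6*A^18 + 15*A^14 + 20*A^10 + 15*A^6 + 6*A^2 + A^-2
  A^8 * (10*d^5) = -10*A^18 - 50*A^14 - 100*A^10 - 100*A^6 - 50*A^2 - 10*A^-2
  A^6 * (45*d^4) = 45*A^14 + 180*A^10 + 270*A^6 + 180*A^2 + 45*A^-2
  A^4 * (118*d^3 + 2*d^5) = -2*A^14 - 128*A^10 - 374*A^6 - 374*A^2 - 128*A^-2 - 2*A^-6
  A^2 * (193*d^2 + 17*d^4) = 17*A^10 + 261*A^6 + 488*A^2 + 261*A^-2 + 17*A^-6
  A^0 * (192*d + 59*d^3 + d^5) = -A^10 - 64*A^6 - 379*A^2 - 379*A^-2 - 64*A^-6 - A^-10
  A^-2 * (95 + 108*d^2 + 7*d^4) = 7*A^6 + 136*A^2 + 353*A^-2 + 136*A^-6 + 7*A^-10
  A^-4 * (95*d + 25*d^3) = -25*A^2 - 170*A^-2 - 170*A^-6 - 25*A^-10
  A^-6 * (43*d^2 + 2*d^4) = 2*A^2 + 51*A^-2 + 98*A^-6 + 51*A^-10 + 2*A^-14
  A^-8 * (10*d^3) = -10*A^-2 - 30*A^-6 - 30*A^-10 - 10*A^-14
  A^-10 * (d^4) = A^-2 + 4*A^-6 + 6*A^-10 + 4*A^-14 + A^-18
Summing the groups: <K> = A^22 - 4*A^18 + 8*A^14 - 12*A^10 + 15*A^6 - 16*A^2 + 15*A^-2 - 11*A^-6 + 8*A^-10 - 4*A^-14 + A^-18
Normalise by the writhe: (-A^3)^(-w) = (-A^3)^(2) = A^6, so f(A) = A^6 * <K> = A^28 - 4*A^24 + 8*A^20 - 12*A^16 + 15*A^12 - 16*A^8 + 15*A^4 - 11 + 8*A^-4 - 4*A^-8 + A^-12.
Substitute A = t^(-1/4), i.e. A^e → t^(-e/4): V(t) = t^3 - 4*t^2 + 8*t - 11 + 15*t^-1 - 16*t^-2 + 15*t^-3 - 12*t^-4 + 8*t^-5 - 4*t^-6 + t^-7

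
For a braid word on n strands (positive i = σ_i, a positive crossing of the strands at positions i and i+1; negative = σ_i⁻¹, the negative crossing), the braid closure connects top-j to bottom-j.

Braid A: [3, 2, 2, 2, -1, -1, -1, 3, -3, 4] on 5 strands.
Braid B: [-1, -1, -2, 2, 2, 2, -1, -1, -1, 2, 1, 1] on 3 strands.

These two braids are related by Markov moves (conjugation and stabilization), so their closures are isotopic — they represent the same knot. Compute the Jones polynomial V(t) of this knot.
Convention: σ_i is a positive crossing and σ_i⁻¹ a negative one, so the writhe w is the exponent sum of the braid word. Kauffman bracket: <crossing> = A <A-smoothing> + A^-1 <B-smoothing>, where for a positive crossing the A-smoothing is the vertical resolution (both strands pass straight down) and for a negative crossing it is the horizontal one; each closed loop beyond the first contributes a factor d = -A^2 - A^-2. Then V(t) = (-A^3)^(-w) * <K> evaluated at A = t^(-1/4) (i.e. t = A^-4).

Markov-equivalent braids have isotopic closures, hence identical knot invariants. Strip the Markov moves from each word to reach a common short braid β, then compute V(t) once on β.
Braid A: s3 s2 s2 s2 s1^-1 s1^-1 s1^-1 s3 s3^-1 s4 on 5 strands reduces by inverse Markov moves (closure unchanged at each step):
  Destabilize: the word has the form β·s4 where s4 occurs only as the final letter (β ∈ B_4); drop it and the last strand → 4 strands.
  Deconjugate: the word is γ·β·γ⁻¹ with γ = s3 (prefix) and γ⁻¹ = s3^-1 (suffix); strip both.
  Destabilize: the word has the form β·s3 where s3 occurs only as the final letter (β ∈ B_3); drop it and the last strand → 3 strands.
Reduced to β = s2 s2 s2 s1^-1 s1^-1 s1^-1 on 3 strands, 6 crossings.
Braid B: s1^-1 s1^-1 s2^-1 s2 s2 s2 s1^-1 s1^-1 s1^-1 s2 s1 s1 on 3 strands reduces by inverse Markov moves (closure unchanged at each step):
  Deconjugate: the word is γ·β·γ⁻¹ with γ = s1^-1 s1^-1 (prefix) and γ⁻¹ = s1 s1 (suffix); strip both.
  Deconjugate: the word is γ·β·γ⁻¹ with γ = s2^-1 (prefix) and γ⁻¹ = s2 (suffix); strip both.
Reduced to β = s2 s2 s2 s1^-1 s1^-1 s1^-1 on 3 strands, 6 crossings.
Both give the same β = s2 s2 s2 s1^-1 s1^-1 s1^-1 on 3 strands, so one state sum suffices:
Braid: s2 s2 s2 s1^-1 s1^-1 s1^-1 on 3 strands, 6 crossings.
Writhe w = (#positive) - (#negative) = 3 - 3 = 0.
Computing the Kauffman bracket via state sum. There are 2^6 = 64 states.
For each crossing: s=0 is the vertical smoothing, s=1 horizontal. Crossing k contributes A^(sign_k * (1 - 2*s_k)); loop factor d = -A^2 - A^-2.
Tabulate the states by total A-exponent and number of loops L (A-exp: L × count):
  A^6: L=4 ×1
  A^4: L=3 ×6
  A^2: L=2 ×12, L=4 ×3
  A^0: L=1 ×9, L=3 ×10, L=5 ×1
  A^-2: L=2 ×12, L=4 ×3
  A^-4: L=3 ×6
  A^-6: L=4 ×1
Each group contributes A^e * Σ count * d^(L-1):
Powers of d = -A^2 - A^-2: d^2 = A^4 + 2 + A^-4; d^3 = -A^6 - 3*A^2 - 3*A^-2 - A^-6; d^4 = A^8 + 4*A^4 + 6 + 4*A^-4 + A^-8.
  A^6 * (d^3) = -A^12 - 3*A^8 - 3*A^4 - 1
  A^4 * (6*d^2) = 6*A^8 + 12*A^4 + 6
  A^2 * (12*d + 3*d^3) = -3*A^8 - 21*A^4 - 21 - 3*A^-4
  A^0 * (9 + 10*d^2 + d^4) = A^8 + 14*A^4 + 35 + 14*A^-4 + A^-8
  A^-2 * (12*d + 3*d^3) = -3*A^4 - 21 - 21*A^-4 - 3*A^-8
  A^-4 * (6*d^2) = 6 + 12*A^-4 + 6*A^-8
  A^-6 * (d^3) = -1 - 3*A^-4 - 3*A^-8 - A^-12
Summing the groups: <K> = -A^12 + A^8 - A^4 + 3 - A^-4 + A^-8 - A^-12
Normalise by the writhe: (-A^3)^(-w) = (-A^3)^(0) = 1, so f(A) = 1 * <K> = -A^12 + A^8 - A^4 + 3 - A^-4 + A^-8 - A^-12.
Substitute A = t^(-1/4), i.e. A^e → t^(-e/4): V(t) = -t^3 + t^2 - t + 3 - t^-1 + t^-2 - t^-3

Answer: -t^3 + t^2 - t + 3 - t^-1 + t^-2 - t^-3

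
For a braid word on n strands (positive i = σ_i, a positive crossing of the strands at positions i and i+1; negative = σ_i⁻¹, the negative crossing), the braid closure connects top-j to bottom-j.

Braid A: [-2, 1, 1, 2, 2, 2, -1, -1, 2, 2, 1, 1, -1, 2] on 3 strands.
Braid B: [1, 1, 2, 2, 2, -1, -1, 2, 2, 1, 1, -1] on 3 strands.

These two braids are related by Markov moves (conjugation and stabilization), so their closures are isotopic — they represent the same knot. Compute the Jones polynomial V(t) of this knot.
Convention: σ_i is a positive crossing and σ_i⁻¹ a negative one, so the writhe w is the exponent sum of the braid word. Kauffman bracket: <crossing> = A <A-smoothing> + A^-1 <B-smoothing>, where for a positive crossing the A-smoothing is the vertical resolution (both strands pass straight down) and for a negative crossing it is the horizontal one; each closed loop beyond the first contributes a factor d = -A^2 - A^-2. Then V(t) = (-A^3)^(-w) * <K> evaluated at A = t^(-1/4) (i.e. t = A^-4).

Markov-equivalent braids have isotopic closures, hence identical knot invariants. Strip the Markov moves from each word to reach a common short braid β, then compute V(t) once on β.
Braid A: s2^-1 s1 s1 s2 s2 s2 s1^-1 s1^-1 s2 s2 s1 s1 s1^-1 s2 on 3 strands reduces by inverse Markov moves (closure unchanged at each step):
  Deconjugate: the word is γ·β·γ⁻¹ with γ = s2^-1 s1 (prefix) and γ⁻¹ = s1^-1 s2 (suffix); strip both.
Reduced to β = s1 s2 s2 s2 s1^-1 s1^-1 s2 s2 s1 s1 on 3 strands, 10 crossings.
Braid B: s1 s1 s2 s2 s2 s1^-1 s1^-1 s2 s2 s1 s1 s1^-1 on 3 strands reduces by inverse Markov moves (closure unchanged at each step):
  Deconjugate: the word is γ·β·γ⁻¹ with γ = s1 (prefix) and γ⁻¹ = s1^-1 (suffix); strip both.
Reduced to β = s1 s2 s2 s2 s1^-1 s1^-1 s2 s2 s1 s1 on 3 strands, 10 crossings.
Both give the same β = s1 s2 s2 s2 s1^-1 s1^-1 s2 s2 s1 s1 on 3 strands, so one state sum suffices:
Braid: s1 s2 s2 s2 s1^-1 s1^-1 s2 s2 s1 s1 on 3 strands, 10 crossings.
Writhe w = (#positive) - (#negative) = 8 - 2 = 6.
Enumerate smoothing states for the bracket polynomial. There are 2^10 = 1024 states.
Each crossing splits two ways (0=vertical, 1=horizontal). The state's weight is A^(#A-smoothings - #B-smoothings) * d^(loops - 1).
Tabulate the states by total A-exponent and number of loops L (A-exp: L × count):
  A^10: L=3 ×1
  A^8: L=2 ×7, L=4 ×3
  A^6: L=1 ×10, L=3 ×32, L=5 ×3
  A^4: L=2 ×76, L=4 ×43, L=6 ×1
  A^2: L=1 ×51, L=3 ×132, L=5 ×27
  A^0: L=2 ×135, L=4 ×109, L=6 ×8
  A^-2: L=3 ×161, L=5 ×48, L=7 ×1
  A^-4: L=4 ×109, L=6 ×11
  A^-6: L=5 ×44, L=7 ×1
  A^-8: L=6 ×10
  A^-10: L=7 ×1
Each group contributes A^e * Σ count * d^(L-1):
Powers of d = -A^2 - A^-2: d^2 = A^4 + 2 + A^-4; d^3 = -A^6 - 3*A^2 - 3*A^-2 - A^-6; d^4 = A^8 + 4*A^4 + 6 + 4*A^-4 + A^-8; d^5 = -A^10 - 5*A^6 - 10*A^2 - 10*A^-2 - 5*A^-6 - A^-10; d^6 = A^12 + 6*A^8 + 15*A^4 + 20 + 15*A^-4 + 6*A^-8 + A^-12.
  A^10 * (d^2) = A^14 + 2*A^10 + A^6
  A^8 * (7*d + 3*d^3) = -3*A^14 - 16*A^10 - 16*A^6 - 3*A^2
  A^6 * (10 + 32*d^2 + 3*d^4) = 3*A^14 + 44*A^10 + 92*A^6 + 44*A^2 + 3*A^-2
  A^4 * (76*d + 43*d^3 + d^5) = -A^14 - 48*A^10 - 215*A^6 - 215*A^2 - 48*A^-2 - A^-6
  A^2 * (51 + 132*d^2 + 27*d^4) = 27*A^10 + 240*A^6 + 477*A^2 + 240*A^-2 + 27*A^-6
  A^0 * (135*d + 109*d^3 + 8*d^5) = -8*A^10 - 149*A^6 - 542*A^2 - 542*A^-2 - 149*A^-6 - 8*A^-10
  A^-2 * (161*d^2 + 48*d^4 + d^6) = A^10 + 54*A^6 + 368*A^2 + 630*A^-2 + 368*A^-6 + 54*A^-10 + A^-14
  A^-4 * (109*d^3 + 11*d^5) = -11*A^6 - 164*A^2 - 437*A^-2 - 437*A^-6 - 164*A^-10 - 11*A^-14
  A^-6 * (44*d^4 + d^6) = A^6 + 50*A^2 + 191*A^-2 + 284*A^-6 + 191*A^-10 + 50*A^-14 + A^-18
  A^-8 * (10*d^5) = -10*A^2 - 50*A^-2 - 100*A^-6 - 100*A^-10 - 50*A^-14 - 10*A^-18
  A^-10 * (d^6) = A^2 + 6*A^-2 + 15*A^-6 + 20*A^-10 + 15*A^-14 + 6*A^-18 + A^-22
Summing the groups: <K> = 2*A^10 - 3*A^6 + 6*A^2 - 7*A^-2 + 7*A^-6 - 7*A^-10 + 5*A^-14 - 3*A^-18 + A^-22
Normalise by the writhe: (-A^3)^(-w) = (-A^3)^(-6) = A^-18, so f(A) = A^-18 * <K> = 2*A^-8 - 3*A^-12 + 6*A^-16 - 7*A^-20 + 7*A^-24 - 7*A^-28 + 5*A^-32 - 3*A^-36 + A^-40.
Substitute A = t^(-1/4), i.e. A^e → t^(-e/4): V(t) = t^10 - 3*t^9 + 5*t^8 - 7*t^7 + 7*t^6 - 7*t^5 + 6*t^4 - 3*t^3 + 2*t^2

Answer: t^10 - 3*t^9 + 5*t^8 - 7*t^7 + 7*t^6 - 7*t^5 + 6*t^4 - 3*t^3 + 2*t^2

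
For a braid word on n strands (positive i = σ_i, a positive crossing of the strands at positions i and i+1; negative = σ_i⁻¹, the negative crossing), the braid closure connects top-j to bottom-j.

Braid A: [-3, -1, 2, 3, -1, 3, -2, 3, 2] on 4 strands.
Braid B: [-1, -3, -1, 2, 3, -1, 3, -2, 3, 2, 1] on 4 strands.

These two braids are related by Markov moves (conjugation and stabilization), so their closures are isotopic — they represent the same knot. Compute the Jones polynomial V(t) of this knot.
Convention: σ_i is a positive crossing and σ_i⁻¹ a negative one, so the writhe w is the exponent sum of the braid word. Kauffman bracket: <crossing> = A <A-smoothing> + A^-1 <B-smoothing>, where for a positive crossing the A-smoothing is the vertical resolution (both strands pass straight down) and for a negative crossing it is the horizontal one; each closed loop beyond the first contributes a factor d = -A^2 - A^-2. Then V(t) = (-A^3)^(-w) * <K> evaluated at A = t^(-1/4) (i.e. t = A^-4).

Markov-equivalent braids have isotopic closures, hence identical knot invariants. Strip the Markov moves from each word to reach a common short braid β, then compute V(t) once on β.
Braid A: s3^-1 s1^-1 s2 s3 s1^-1 s3 s2^-1 s3 s2 on 4 strands has no conjugating prefix/suffix or stabilization to strip; take β = s3^-1 s1^-1 s2 s3 s1^-1 s3 s2^-1 s3 s2.
Braid B: s1^-1 s3^-1 s1^-1 s2 s3 s1^-1 s3 s2^-1 s3 s2 s1 on 4 strands reduces by inverse Markov moves (closure unchanged at each step):
  Deconjugate: the word is γ·β·γ⁻¹ with γ = s1^-1 (prefix) and γ⁻¹ = s1 (suffix); strip both.
Reduced to β = s3^-1 s1^-1 s2 s3 s1^-1 s3 s2^-1 s3 s2 on 4 strands, 9 crossings.
Both give the same β = s3^-1 s1^-1 s2 s3 s1^-1 s3 s2^-1 s3 s2 on 4 strands, so one state sum suffices:
Braid: s3^-1 s1^-1 s2 s3 s1^-1 s3 s2^-1 s3 s2 on 4 strands, 9 crossings.
Writhe w = (#positive) - (#negative) = 5 - 4 = 1.
State-sum expansion of <K>. There are 2^9 = 512 states.
Smooth each crossing (0=||, 1=⌣⌢); contribution A^(Σ sign_k(1-2s_k)) * d^(L-1).
Tabulate the states by total A-exponent and number of loops L (A-exp: L × count):
  A^9: L=2 ×1
  A^7: L=1 ×3, L=3 ×6
  A^5: L=2 ×26, L=4 ×10
  A^3: L=1 ×21, L=3 ×58, L=5 ×5
  A^1: L=2 ×86, L=4 ×39, L=6 ×1
  A^-1: L=1 ×35, L=3 ×80, L=5 ×11
  A^-3: L=2 ×53, L=4 ×30, L=6 ×1
  A^-5: L=3 ×32, L=5 ×4
  A^-7: L=4 ×9
  A^-9: L=5 ×1
Each group contributes A^e * Σ count * d^(L-1):
Powers of d = -A^2 - A^-2: d^2 = A^4 + 2 + A^-4; d^3 = -A^6 - 3*A^2 - 3*A^-2 - A^-6; d^4 = A^8 + 4*A^4 + 6 + 4*A^-4 + A^-8; d^5 = -A^10 - 5*A^6 - 10*A^2 - 10*A^-2 - 5*A^-6 - A^-10.
  A^9 * (d) = -A^11 - A^7
  A^7 * (3 + 6*d^2) = 6*A^11 + 15*A^7 + 6*A^3
  A^5 * (26*d + 10*d^3) = -10*A^11 - 56*A^7 - 56*A^3 - 10*A^-1
  A^3 * (21 + 58*d^2 + 5*d^4) = 5*A^11 + 78*A^7 + 167*A^3 + 78*A^-1 + 5*A^-5
  A^1 * (86*d + 39*d^3 + d^5) = -A^11 - 44*A^7 - 213*A^3 - 213*A^-1 - 44*A^-5 - A^-9
  A^-1 * (35 + 80*d^2 + 11*d^4) = 11*A^7 + 124*A^3 + 261*A^-1 + 124*A^-5 + 11*A^-9
  A^-3 * (53*d + 30*d^3 + d^5) = -A^7 - 35*A^3 - 153*A^-1 - 153*A^-5 - 35*A^-9 - A^-13
  A^-5 * (32*d^2 + 4*d^4) = 4*A^3 + 48*A^-1 + 88*A^-5 + 48*A^-9 + 4*A^-13
  A^-7 * (9*d^3) = -9*A^-1 - 27*A^-5 - 27*A^-9 - 9*A^-13
  A^-9 * (d^4) = A^-1 + 4*A^-5 + 6*A^-9 + 4*A^-13 + A^-17
Summing the groups: <K> = -A^11 + 2*A^7 - 3*A^3 + 3*A^-1 - 3*A^-5 + 2*A^-9 - 2*A^-13 + A^-17
Normalise by the writhe: (-A^3)^(-w) = (-A^3)^(-1) = -A^-3, so f(A) = -A^-3 * <K> = A^8 - 2*A^4 + 3 - 3*A^-4 + 3*A^-8 - 2*A^-12 + 2*A^-16 - A^-20.
Substitute A = t^(-1/4), i.e. A^e → t^(-e/4): V(t) = -t^5 + 2*t^4 - 2*t^3 + 3*t^2 - 3*t + 3 - 2*t^-1 + t^-2

Answer: -t^5 + 2*t^4 - 2*t^3 + 3*t^2 - 3*t + 3 - 2*t^-1 + t^-2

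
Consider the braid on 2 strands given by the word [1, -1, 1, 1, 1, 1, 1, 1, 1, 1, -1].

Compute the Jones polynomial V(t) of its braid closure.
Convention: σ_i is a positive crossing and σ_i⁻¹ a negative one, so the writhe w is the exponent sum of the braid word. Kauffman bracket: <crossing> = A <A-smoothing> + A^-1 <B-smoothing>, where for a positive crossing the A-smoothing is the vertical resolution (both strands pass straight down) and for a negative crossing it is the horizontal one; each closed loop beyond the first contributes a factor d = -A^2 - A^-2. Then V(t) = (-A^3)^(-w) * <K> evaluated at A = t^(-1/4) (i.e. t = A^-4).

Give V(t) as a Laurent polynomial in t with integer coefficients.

The presented braid s1 s1^-1 s1 s1 s1 s1 s1 s1 s1 s1 s1^-1 on 2 strands reduces by inverse Markov moves (closure unchanged at each step):
  Deconjugate: the word is γ·β·γ⁻¹ with γ = s1 s1^-1 (prefix) and γ⁻¹ = s1 s1^-1 (suffix); strip both.
Reduced to β = s1 s1 s1 s1 s1 s1 s1 on 2 strands, 7 crossings.
Compute on β:
Braid: s1 s1 s1 s1 s1 s1 s1 on 2 strands, 7 crossings.
Writhe w = (#positive) - (#negative) = 7 - 0 = 7.
Computing the Kauffman bracket via state sum. There are 2^7 = 128 states.
For each crossing: s=0 is the vertical smoothing, s=1 horizontal. Crossing k contributes A^(sign_k * (1 - 2*s_k)); loop factor d = -A^2 - A^-2.
Tabulate the states by total A-exponent and number of loops L (A-exp: L × count):
  A^7: L=2 ×1
  A^5: L=1 ×7
  A^3: L=2 ×21
  A^1: L=3 ×35
  A^-1: L=4 ×35
  A^-3: L=5 ×21
  A^-5: L=6 ×7
  A^-7: L=7 ×1
Each group contributes A^e * Σ count * d^(L-1):
Powers of d = -A^2 - A^-2: d^2 = A^4 + 2 + A^-4; d^3 = -A^6 - 3*A^2 - 3*A^-2 - A^-6; d^4 = A^8 + 4*A^4 + 6 + 4*A^-4 + A^-8; d^5 = -A^10 - 5*A^6 - 10*A^2 - 10*A^-2 - 5*A^-6 - A^-10; d^6 = A^12 + 6*A^8 + 15*A^4 + 20 + 15*A^-4 + 6*A^-8 + A^-12.
  A^7 * (d) = -A^9 - A^5
  A^5 * (7) = 7*A^5
  A^3 * (21*d) = -21*A^5 - 21*A
  A^1 * (35*d^2) = 35*A^5 + 70*A + 35*A^-3
  A^-1 * (35*d^3) = -35*A^5 - 105*A - 105*A^-3 - 35*A^-7
  A^-3 * (21*d^4) = 21*A^5 + 84*A + 126*A^-3 + 84*A^-7 + 21*A^-11
  A^-5 * (7*d^5) = -7*A^5 - 35*A - 70*A^-3 - 70*A^-7 - 35*A^-11 - 7*A^-15
  A^-7 * (d^6) = A^5 + 6*A + 15*A^-3 + 20*A^-7 + 15*A^-11 + 6*A^-15 + A^-19
Summing the groups: <K> = -A^9 - A + A^-3 - A^-7 + A^-11 - A^-15 + A^-19
Normalise by the writhe: (-A^3)^(-w) = (-A^3)^(-7) = -A^-21, so f(A) = -A^-21 * <K> = A^-12 + A^-20 - A^-24 + A^-28 - A^-32 + A^-36 - A^-40.
Substitute A = t^(-1/4), i.e. A^e → t^(-e/4): V(t) = -t^10 + t^9 - t^8 + t^7 - t^6 + t^5 + t^3

Answer: -t^10 + t^9 - t^8 + t^7 - t^6 + t^5 + t^3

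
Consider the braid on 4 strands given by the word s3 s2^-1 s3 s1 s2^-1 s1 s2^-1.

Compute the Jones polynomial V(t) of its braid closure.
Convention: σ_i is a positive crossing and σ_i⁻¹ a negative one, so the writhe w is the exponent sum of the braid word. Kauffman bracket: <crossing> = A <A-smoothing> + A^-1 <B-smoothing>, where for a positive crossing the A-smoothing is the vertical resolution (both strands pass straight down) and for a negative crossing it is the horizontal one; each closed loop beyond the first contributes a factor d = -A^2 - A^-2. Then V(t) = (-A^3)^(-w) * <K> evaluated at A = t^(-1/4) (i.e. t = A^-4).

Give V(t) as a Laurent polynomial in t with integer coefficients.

Braid: s3 s2^-1 s3 s1 s2^-1 s1 s2^-1 on 4 strands, 7 crossings.
Writhe w = (#positive) - (#negative) = 4 - 3 = 1.
Enumerate smoothing states for the bracket polynomial. There are 2^7 = 128 states.
For each crossing: s=0 is the vertical smoothing, s=1 horizontal. Crossing k contributes A^(sign_k * (1 - 2*s_k)); loop factor d = -A^2 - A^-2.
Tabulate the states by total A-exponent and number of loops L (A-exp: L × count):
  A^7: L=5 ×1
  A^5: L=4 ×7
  A^3: L=3 ×21
  A^1: L=2 ×32, L=4 ×3
  A^-1: L=1 ×21, L=3 ×14
  A^-3: L=2 ×19, L=4 ×2
  A^-5: L=3 ×7
  A^-7: L=4 ×1
Each group contributes A^e * Σ count * d^(L-1):
Powers of d = -A^2 - A^-2: d^2 = A^4 + 2 + A^-4; d^3 = -A^6 - 3*A^2 - 3*A^-2 - A^-6; d^4 = A^8 + 4*A^4 + 6 + 4*A^-4 + A^-8.
  A^7 * (d^4) = A^15 + 4*A^11 + 6*A^7 + 4*A^3 + A^-1
  A^5 * (7*d^3) = -7*A^11 - 21*A^7 - 21*A^3 - 7*A^-1
  A^3 * (21*d^2) = 21*A^7 + 42*A^3 + 21*A^-1
  A^1 * (32*d + 3*d^3) = -3*A^7 - 41*A^3 - 41*A^-1 - 3*A^-5
  A^-1 * (21 + 14*d^2) = 14*A^3 + 49*A^-1 + 14*A^-5
  A^-3 * (19*d + 2*d^3) = -2*A^3 - 25*A^-1 - 25*A^-5 - 2*A^-9
  A^-5 * (7*d^2) = 7*A^-1 + 14*A^-5 + 7*A^-9
  A^-7 * (d^3) = -A^-1 - 3*A^-5 - 3*A^-9 - A^-13
Summing the groups: <K> = A^15 - 3*A^11 + 3*A^7 - 4*A^3 + 4*A^-1 - 3*A^-5 + 2*A^-9 - A^-13
Normalise by the writhe: (-A^3)^(-w) = (-A^3)^(-1) = -A^-3, so f(A) = -A^-3 * <K> = -A^12 + 3*A^8 - 3*A^4 + 4 - 4*A^-4 + 3*A^-8 - 2*A^-12 + A^-16.
Substitute A = t^(-1/4), i.e. A^e → t^(-e/4): V(t) = t^4 - 2*t^3 + 3*t^2 - 4*t + 4 - 3*t^-1 + 3*t^-2 - t^-3

Answer: t^4 - 2*t^3 + 3*t^2 - 4*t + 4 - 3*t^-1 + 3*t^-2 - t^-3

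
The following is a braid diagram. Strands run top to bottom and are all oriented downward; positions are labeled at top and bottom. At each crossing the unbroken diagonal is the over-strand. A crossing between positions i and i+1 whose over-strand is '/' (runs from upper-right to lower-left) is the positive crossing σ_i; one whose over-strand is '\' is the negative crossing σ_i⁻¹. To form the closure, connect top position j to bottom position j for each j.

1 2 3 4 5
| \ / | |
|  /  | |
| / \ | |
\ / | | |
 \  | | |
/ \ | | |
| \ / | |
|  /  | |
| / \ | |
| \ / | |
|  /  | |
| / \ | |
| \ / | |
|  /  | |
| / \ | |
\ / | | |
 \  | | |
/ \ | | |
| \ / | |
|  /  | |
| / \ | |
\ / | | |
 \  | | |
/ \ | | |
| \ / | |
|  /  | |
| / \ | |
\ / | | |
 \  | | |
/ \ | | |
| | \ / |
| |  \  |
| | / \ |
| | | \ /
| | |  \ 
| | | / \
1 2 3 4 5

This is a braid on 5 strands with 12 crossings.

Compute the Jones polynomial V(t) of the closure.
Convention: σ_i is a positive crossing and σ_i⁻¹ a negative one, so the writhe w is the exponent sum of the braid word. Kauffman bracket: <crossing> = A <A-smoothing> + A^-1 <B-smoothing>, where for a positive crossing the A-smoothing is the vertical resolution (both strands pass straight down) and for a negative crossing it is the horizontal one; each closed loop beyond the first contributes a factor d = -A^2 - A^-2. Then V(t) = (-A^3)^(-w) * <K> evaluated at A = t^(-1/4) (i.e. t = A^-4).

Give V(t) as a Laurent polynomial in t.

Reading the diagram top to bottom ('/'-over between positions i,i+1 = s_i, '\'-over = s_i^-1): braid word = s2 s1^-1 s2 s2 s2 s1^-1 s2 s1^-1 s2 s1^-1 s3^-1 s4^-1.
The presented braid s2 s1^-1 s2 s2 s2 s1^-1 s2 s1^-1 s2 s1^-1 s3^-1 s4^-1 on 5 strands reduces by inverse Markov moves (closure unchanged at each step):
  Destabilize: the word has the form β·s4^-1 where s4^-1 occurs only as the final letter (β ∈ B_4); drop it and the last strand → 4 strands.
  Destabilize: the word has the form β·s3^-1 where s3^-1 occurs only as the final letter (β ∈ B_3); drop it and the last strand → 3 strands.
Reduced to β = s2 s1^-1 s2 s2 s2 s1^-1 s2 s1^-1 s2 s1^-1 on 3 strands, 10 crossings.
Compute on β:
Braid: s2 s1^-1 s2 s2 s2 s1^-1 s2 s1^-1 s2 s1^-1 on 3 strands, 10 crossings.
Writhe w = (#positive) - (#negative) = 6 - 4 = 2.
Computing the Kauffman bracket via state sum. There are 2^10 = 1024 states.
For each crossing: s=0 is the vertical smoothing, s=1 horizontal. Crossing k contributes A^(sign_k * (1 - 2*s_k)); loop factor d = -A^2 - A^-2.
Tabulate the states by total A-exponent and number of loops L (A-exp: L × count):
  A^10: L=5 ×1
  A^8: L=4 ×10
  A^6: L=3 ×42, L=5 ×3
  A^4: L=2 ×90, L=4 ×29, L=6 ×1
  A^2: L=1 ×87, L=3 ×110, L=5 ×13
  A^0: L=2 ×179, L=4 ×71, L=6 ×2
  A^-2: L=3 ×187, L=5 ×23
  A^-4: L=4 ×117, L=6 ×3
  A^-6: L=5 ×45
  A^-8: L=6 ×10
  A^-10: L=7 ×1
Each group contributes A^e * Σ count * d^(L-1):
Powers of d = -A^2 - A^-2: d^2 = A^4 + 2 + A^-4; d^3 = -A^6 - 3*A^2 - 3*A^-2 - A^-6; d^4 = A^8 + 4*A^4 + 6 + 4*A^-4 + A^-8; d^5 = -A^10 - 5*A^6 - 10*A^2 - 10*A^-2 - 5*A^-6 - A^-10; d^6 = A^12 + 6*A^8 + 15*A^4 + 20 + 15*A^-4 + 6*A^-8 + A^-12.
  A^10 * (d^4) = A^18 + 4*A^14 + 6*A^10 + 4*A^6 + A^2
  A^8 * (10*d^3) = -10*A^14 - 30*A^10 - 30*A^6 - 10*A^2
  A^6 * (42*d^2 + 3*d^4) = 3*A^14 + 54*A^10 + 102*A^6 + 54*A^2 + 3*A^-2
  A^4 * (90*d + 29*d^3 + d^5) = -A^14 - 34*A^10 - 187*A^6 - 187*A^2 - 34*A^-2 - A^-6
  A^2 * (87 + 110*d^2 + 13*d^4) = 13*A^10 + 162*A^6 + 385*A^2 + 162*A^-2 + 13*A^-6
  A^0 * (179*d + 71*d^3 + 2*d^5) = -2*A^10 - 81*A^6 - 412*A^2 - 412*A^-2 - 81*A^-6 - 2*A^-10
  A^-2 * (187*d^2 + 23*d^4) = 23*A^6 + 279*A^2 + 512*A^-2 + 279*A^-6 + 23*A^-10
  A^-4 * (117*d^3 + 3*d^5) = -3*A^6 - 132*A^2 - 381*A^-2 - 381*A^-6 - 132*A^-10 - 3*A^-14
  A^-6 * (45*d^4) = 45*A^2 + 180*A^-2 + 270*A^-6 + 180*A^-10 + 45*A^-14
  A^-8 * (10*d^5) = -10*A^2 - 50*A^-2 - 100*A^-6 - 100*A^-10 - 50*A^-14 - 10*A^-18
  A^-10 * (d^6) = A^2 + 6*A^-2 + 15*A^-6 + 20*A^-10 + 15*A^-14 + 6*A^-18 + A^-22
Summing the groups: <K> = A^18 - 4*A^14 + 7*A^10 - 10*A^6 + 14*A^2 - 14*A^-2 + 14*A^-6 - 11*A^-10 + 7*A^-14 - 4*A^-18 + A^-22
Normalise by the writhe: (-A^3)^(-w) = (-A^3)^(-2) = A^-6, so f(A) = A^-6 * <K> = A^12 - 4*A^8 + 7*A^4 - 10 + 14*A^-4 - 14*A^-8 + 14*A^-12 - 11*A^-16 + 7*A^-20 - 4*A^-24 + A^-28.
Substitute A = t^(-1/4), i.e. A^e → t^(-e/4): V(t) = t^7 - 4*t^6 + 7*t^5 - 11*t^4 + 14*t^3 - 14*t^2 + 14*t - 10 + 7*t^-1 - 4*t^-2 + t^-3

Answer: t^7 - 4*t^6 + 7*t^5 - 11*t^4 + 14*t^3 - 14*t^2 + 14*t - 10 + 7*t^-1 - 4*t^-2 + t^-3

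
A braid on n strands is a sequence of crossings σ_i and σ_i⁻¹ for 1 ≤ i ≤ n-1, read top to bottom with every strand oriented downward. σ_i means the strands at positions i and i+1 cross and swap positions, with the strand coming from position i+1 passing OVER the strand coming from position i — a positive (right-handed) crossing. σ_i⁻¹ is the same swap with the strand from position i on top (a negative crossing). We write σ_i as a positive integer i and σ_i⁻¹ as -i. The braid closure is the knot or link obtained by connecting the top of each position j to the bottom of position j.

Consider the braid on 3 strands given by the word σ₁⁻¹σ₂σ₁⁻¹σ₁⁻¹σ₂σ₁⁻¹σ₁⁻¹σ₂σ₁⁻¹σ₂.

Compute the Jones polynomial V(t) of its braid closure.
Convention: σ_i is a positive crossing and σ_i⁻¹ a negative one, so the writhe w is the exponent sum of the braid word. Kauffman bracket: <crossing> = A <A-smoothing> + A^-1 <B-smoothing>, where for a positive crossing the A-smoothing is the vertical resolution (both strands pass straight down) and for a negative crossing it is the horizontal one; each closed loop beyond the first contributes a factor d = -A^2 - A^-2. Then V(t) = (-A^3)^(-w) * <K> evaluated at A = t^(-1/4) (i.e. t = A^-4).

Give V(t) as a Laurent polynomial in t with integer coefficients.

t^3 - 4*t^2 + 8*t - 11 + 15*t^-1 - 16*t^-2 + 15*t^-3 - 12*t^-4 + 8*t^-5 - 4*t^-6 + t^-7

Derivation:
Braid: s1^-1 s2 s1^-1 s1^-1 s2 s1^-1 s1^-1 s2 s1^-1 s2 on 3 strands, 10 crossings.
Writhe w = (#positive) - (#negative) = 4 - 6 = -2.
Computing the Kauffman bracket via state sum. There are 2^10 = 1024 states.
For each crossing: s=0 is the vertical smoothing, s=1 horizontal. Crossing k contributes A^(sign_k * (1 - 2*s_k)); loop factor d = -A^2 - A^-2.
Tabulate the states by total A-exponent and number of loops L (A-exp: L × count):
  A^10: L=7 ×1
  A^8: L=6 ×10
  A^6: L=5 ×45
  A^4: L=4 ×118, L=6 ×2
  A^2: L=3 ×193, L=5 ×17
  A^0: L=2 ×192, L=4 ×59, L=6 ×1
  A^-2: L=1 ×95, L=3 ×108, L=5 ×7
  A^-4: L=2 ×95, L=4 ×25
  A^-6: L=3 ×43, L=5 ×2
  A^-8: L=4 ×10
  A^-10: L=5 ×1
Each group contributes A^e * Σ count * d^(L-1):
Powers of d = -A^2 - A^-2: d^2 = A^4 + 2 + A^-4; d^3 = -A^6 - 3*A^2 - 3*A^-2 - A^-6; d^4 = A^8 + 4*A^4 + 6 + 4*A^-4 + A^-8; d^5 = -A^10 - 5*A^6 - 10*A^2 - 10*A^-2 - 5*A^-6 - A^-10; d^6 = A^12 + 6*A^8 + 15*A^4 + 20 + 15*A^-4 + 6*A^-8 + A^-12.
  A^10 * (d^6) = A^22 + 6*A^18 + 15*A^14 + 20*A^10 + 15*A^6 + 6*A^2 + A^-2
  A^8 * (10*d^5) = -10*A^18 - 50*A^14 - 100*A^10 - 100*A^6 - 50*A^2 - 10*A^-2
  A^6 * (45*d^4) = 45*A^14 + 180*A^10 + 270*A^6 + 180*A^2 + 45*A^-2
  A^4 * (118*d^3 + 2*d^5) = -2*A^14 - 128*A^10 - 374*A^6 - 374*A^2 - 128*A^-2 - 2*A^-6
  A^2 * (193*d^2 + 17*d^4) = 17*A^10 + 261*A^6 + 488*A^2 + 261*A^-2 + 17*A^-6
  A^0 * (192*d + 59*d^3 + d^5) = -A^10 - 64*A^6 - 379*A^2 - 379*A^-2 - 64*A^-6 - A^-10
  A^-2 * (95 + 108*d^2 + 7*d^4) = 7*A^6 + 136*A^2 + 353*A^-2 + 136*A^-6 + 7*A^-10
  A^-4 * (95*d + 25*d^3) = -25*A^2 - 170*A^-2 - 170*A^-6 - 25*A^-10
  A^-6 * (43*d^2 + 2*d^4) = 2*A^2 + 51*A^-2 + 98*A^-6 + 51*A^-10 + 2*A^-14
  A^-8 * (10*d^3) = -10*A^-2 - 30*A^-6 - 30*A^-10 - 10*A^-14
  A^-10 * (d^4) = A^-2 + 4*A^-6 + 6*A^-10 + 4*A^-14 + A^-18
Summing the groups: <K> = A^22 - 4*A^18 + 8*A^14 - 12*A^10 + 15*A^6 - 16*A^2 + 15*A^-2 - 11*A^-6 + 8*A^-10 - 4*A^-14 + A^-18
Normalise by the writhe: (-A^3)^(-w) = (-A^3)^(2) = A^6, so f(A) = A^6 * <K> = A^28 - 4*A^24 + 8*A^20 - 12*A^16 + 15*A^12 - 16*A^8 + 15*A^4 - 11 + 8*A^-4 - 4*A^-8 + A^-12.
Substitute A = t^(-1/4), i.e. A^e → t^(-e/4): V(t) = t^3 - 4*t^2 + 8*t - 11 + 15*t^-1 - 16*t^-2 + 15*t^-3 - 12*t^-4 + 8*t^-5 - 4*t^-6 + t^-7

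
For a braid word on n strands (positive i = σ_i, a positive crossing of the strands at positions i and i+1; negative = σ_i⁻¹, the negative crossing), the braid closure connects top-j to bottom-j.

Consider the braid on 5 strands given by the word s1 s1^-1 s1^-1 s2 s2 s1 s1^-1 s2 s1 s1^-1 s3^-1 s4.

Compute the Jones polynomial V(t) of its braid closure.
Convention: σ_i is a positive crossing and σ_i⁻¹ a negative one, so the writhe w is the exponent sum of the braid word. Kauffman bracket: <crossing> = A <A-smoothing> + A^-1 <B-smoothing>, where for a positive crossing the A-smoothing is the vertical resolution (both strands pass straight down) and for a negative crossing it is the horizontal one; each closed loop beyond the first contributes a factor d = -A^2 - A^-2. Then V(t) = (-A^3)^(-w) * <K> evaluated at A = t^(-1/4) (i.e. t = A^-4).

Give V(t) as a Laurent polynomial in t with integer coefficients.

The presented braid s1 s1^-1 s1^-1 s2 s2 s1 s1^-1 s2 s1 s1^-1 s3^-1 s4 on 5 strands reduces by inverse Markov moves (closure unchanged at each step):
  Destabilize: the word has the form β·s4 where s4 occurs only as the final letter (β ∈ B_4); drop it and the last strand → 4 strands.
  Destabilize: the word has the form β·s3^-1 where s3^-1 occurs only as the final letter (β ∈ B_3); drop it and the last strand → 3 strands.
  Deconjugate: the word is γ·β·γ⁻¹ with γ = s1 s1^-1 (prefix) and γ⁻¹ = s1 s1^-1 (suffix); strip both.
Reduced to β = s1^-1 s2 s2 s1 s1^-1 s2 on 3 strands, 6 crossings.
Compute on β:
First cancel adjacent σ_i σ_i⁻¹ pairs (Reidemeister II — same braid, same closure): s1^-1 s2 s2 s1 s1^-1 s2 → s1^-1 s2 s2 s2.
Braid: s1^-1 s2 s2 s2 on 3 strands, 4 crossings.
Writhe w = (#positive) - (#negative) = 3 - 1 = 2.
Computing the Kauffman bracket via state sum. There are 2^4 = 16 states.
For each crossing: s=0 is the vertical smoothing, s=1 horizontal. Crossing k contributes A^(sign_k * (1 - 2*s_k)); loop factor d = -A^2 - A^-2.
  state 0000: A-exp=+2, loops=3, term = A^2 * d^2
  state 0001: A-exp=+0, loops=2, term = A^0 * d^1
  state 0010: A-exp=+0, loops=2, term = A^0 * d^1
  state 0011: A-exp=-2, loops=3, term = A^-2 * d^2
  state 0100: A-exp=+0, loops=2, term = A^0 * d^1
  state 0101: A-exp=-2, loops=3, term = A^-2 * d^2
  state 0110: A-exp=-2, loops=3, term = A^-2 * d^2
  state 0111: A-exp=-4, loops=4, term = A^-4 * d^3
  state 1000: A-exp=+4, loops=2, term = A^4 * d^1
  state 1001: A-exp=+2, loops=1, term = A^2 * d^0
  state 1010: A-exp=+2, loops=1, term = A^2 * d^0
  state 1011: A-exp=+0, loops=2, term = A^0 * d^1
  state 1100: A-exp=+2, loops=1, term = A^2 * d^0
  state 1101: A-exp=+0, loops=2, term = A^0 * d^1
  state 1110: A-exp=+0, loops=2, term = A^0 * d^1
  state 1111: A-exp=-2, loops=3, term = A^-2 * d^2
Collect the terms by A-exponent (count of states per loop number):
Powers of d = -A^2 - A^-2: d^2 = A^4 + 2 + A^-4; d^3 = -A^6 - 3*A^2 - 3*A^-2 - A^-6.
  A^4 * (d) = -A^6 - A^2
  A^2 * (3 + d^2) = A^6 + 5*A^2 + A^-2
  A^0 * (6*d) = -6*A^2 - 6*A^-2
  A^-2 * (4*d^2) = 4*A^2 + 8*A^-2 + 4*A^-6
  A^-4 * (d^3) = -A^2 - 3*A^-2 - 3*A^-6 - A^-10
Summing the groups: <K> = A^2 + A^-6 - A^-10
Normalise by the writhe: (-A^3)^(-w) = (-A^3)^(-2) = A^-6, so f(A) = A^-6 * <K> = A^-4 + A^-12 - A^-16.
Substitute A = t^(-1/4), i.e. A^e → t^(-e/4): V(t) = -t^4 + t^3 + t

Answer: -t^4 + t^3 + t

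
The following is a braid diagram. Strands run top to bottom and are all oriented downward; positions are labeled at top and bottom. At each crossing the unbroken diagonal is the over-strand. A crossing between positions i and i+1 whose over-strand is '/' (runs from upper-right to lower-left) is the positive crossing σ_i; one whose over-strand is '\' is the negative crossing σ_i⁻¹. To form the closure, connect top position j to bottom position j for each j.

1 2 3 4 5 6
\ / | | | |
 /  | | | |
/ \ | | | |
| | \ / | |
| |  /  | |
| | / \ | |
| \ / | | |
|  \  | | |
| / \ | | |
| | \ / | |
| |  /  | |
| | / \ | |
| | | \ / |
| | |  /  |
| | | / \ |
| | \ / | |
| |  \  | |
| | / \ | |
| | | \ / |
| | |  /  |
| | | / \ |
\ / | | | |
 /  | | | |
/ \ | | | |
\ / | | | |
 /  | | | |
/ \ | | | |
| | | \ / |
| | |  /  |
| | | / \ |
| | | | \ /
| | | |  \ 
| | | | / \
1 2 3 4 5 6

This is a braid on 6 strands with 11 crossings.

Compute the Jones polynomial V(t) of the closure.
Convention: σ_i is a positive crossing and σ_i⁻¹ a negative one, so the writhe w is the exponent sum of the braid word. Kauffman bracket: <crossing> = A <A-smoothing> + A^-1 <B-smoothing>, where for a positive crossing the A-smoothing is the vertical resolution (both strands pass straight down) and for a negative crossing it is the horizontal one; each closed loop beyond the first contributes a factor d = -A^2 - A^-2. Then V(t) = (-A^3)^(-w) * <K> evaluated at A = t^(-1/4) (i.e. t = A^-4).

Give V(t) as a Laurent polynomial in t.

t^10 - 2*t^9 + 2*t^8 - 4*t^7 + 4*t^6 - 3*t^5 + 3*t^4 - t^3 + t^2

Derivation:
Reading the diagram top to bottom ('/'-over between positions i,i+1 = s_i, '\'-over = s_i^-1): braid word = s1 s3 s2^-1 s3 s4 s3^-1 s4 s1 s1 s4 s5^-1.
The presented braid s1 s3 s2^-1 s3 s4 s3^-1 s4 s1 s1 s4 s5^-1 on 6 strands reduces by inverse Markov moves (closure unchanged at each step):
  Destabilize: the word has the form β·s5^-1 where s5^-1 occurs only as the final letter (β ∈ B_5); drop it and the last strand → 5 strands.
Reduced to β = s1 s3 s2^-1 s3 s4 s3^-1 s4 s1 s1 s4 on 5 strands, 10 crossings.
Compute on β:
Braid: s1 s3 s2^-1 s3 s4 s3^-1 s4 s1 s1 s4 on 5 strands, 10 crossings.
Writhe w = (#positive) - (#negative) = 8 - 2 = 6.
Computing the Kauffman bracket via state sum. There are 2^10 = 1024 states.
Each crossing splits two ways (0=vertical, 1=horizontal). The state's weight is A^(#A-smoothings - #B-smoothings) * d^(loops - 1).
Tabulate the states by total A-exponent and number of loops L (A-exp: L × count):
  A^10: L=3 ×1
  A^8: L=2 ×6, L=4 ×4
  A^6: L=1 ×9, L=3 ×32, L=5 ×4
  A^4: L=2 ×70, L=4 ×49, L=6 ×1
  A^2: L=1 ×30, L=3 ×149, L=5 ×31
  A^0: L=2 ×99, L=4 ×144, L=6 ×9
  A^-2: L=3 ×136, L=5 ×73, L=7 ×1
  A^-4: L=4 ×101, L=6 ×19
  A^-6: L=5 ×43, L=7 ×2
  A^-8: L=6 ×10
  A^-10: L=7 ×1
Each group contributes A^e * Σ count * d^(L-1):
Powers of d = -A^2 - A^-2: d^2 = A^4 + 2 + A^-4; d^3 = -A^6 - 3*A^2 - 3*A^-2 - A^-6; d^4 = A^8 + 4*A^4 + 6 + 4*A^-4 + A^-8; d^5 = -A^10 - 5*A^6 - 10*A^2 - 10*A^-2 - 5*A^-6 - A^-10; d^6 = A^12 + 6*A^8 + 15*A^4 + 20 + 15*A^-4 + 6*A^-8 + A^-12.
  A^10 * (d^2) = A^14 + 2*A^10 + A^6
  A^8 * (6*d + 4*d^3) = -4*A^14 - 18*A^10 - 18*A^6 - 4*A^2
  A^6 * (9 + 32*d^2 + 4*d^4) = 4*A^14 + 48*A^10 + 97*A^6 + 48*A^2 + 4*A^-2
  A^4 * (70*d + 49*d^3 + d^5) = -A^14 - 54*A^10 - 227*A^6 - 227*A^2 - 54*A^-2 - A^-6
  A^2 * (30 + 149*d^2 + 31*d^4) = 31*A^10 + 273*A^6 + 514*A^2 + 273*A^-2 + 31*A^-6
  A^0 * (99*d + 144*d^3 + 9*d^5) = -9*A^10 - 189*A^6 - 621*A^2 - 621*A^-2 - 189*A^-6 - 9*A^-10
  A^-2 * (136*d^2 + 73*d^4 + d^6) = A^10 + 79*A^6 + 443*A^2 + 730*A^-2 + 443*A^-6 + 79*A^-10 + A^-14
  A^-4 * (101*d^3 + 19*d^5) = -19*A^6 - 196*A^2 - 493*A^-2 - 493*A^-6 - 196*A^-10 - 19*A^-14
  A^-6 * (43*d^4 + 2*d^6) = 2*A^6 + 55*A^2 + 202*A^-2 + 298*A^-6 + 202*A^-10 + 55*A^-14 + 2*A^-18
  A^-8 * (10*d^5) = -10*A^2 - 50*A^-2 - 100*A^-6 - 100*A^-10 - 50*A^-14 - 10*A^-18
  A^-10 * (d^6) = A^2 + 6*A^-2 + 15*A^-6 + 20*A^-10 + 15*A^-14 + 6*A^-18 + A^-22
Summing the groups: <K> = A^10 - A^6 + 3*A^2 - 3*A^-2 + 4*A^-6 - 4*A^-10 + 2*A^-14 - 2*A^-18 + A^-22
Normalise by the writhe: (-A^3)^(-w) = (-A^3)^(-6) = A^-18, so f(A) = A^-18 * <K> = A^-8 - A^-12 + 3*A^-16 - 3*A^-20 + 4*A^-24 - 4*A^-28 + 2*A^-32 - 2*A^-36 + A^-40.
Substitute A = t^(-1/4), i.e. A^e → t^(-e/4): V(t) = t^10 - 2*t^9 + 2*t^8 - 4*t^7 + 4*t^6 - 3*t^5 + 3*t^4 - t^3 + t^2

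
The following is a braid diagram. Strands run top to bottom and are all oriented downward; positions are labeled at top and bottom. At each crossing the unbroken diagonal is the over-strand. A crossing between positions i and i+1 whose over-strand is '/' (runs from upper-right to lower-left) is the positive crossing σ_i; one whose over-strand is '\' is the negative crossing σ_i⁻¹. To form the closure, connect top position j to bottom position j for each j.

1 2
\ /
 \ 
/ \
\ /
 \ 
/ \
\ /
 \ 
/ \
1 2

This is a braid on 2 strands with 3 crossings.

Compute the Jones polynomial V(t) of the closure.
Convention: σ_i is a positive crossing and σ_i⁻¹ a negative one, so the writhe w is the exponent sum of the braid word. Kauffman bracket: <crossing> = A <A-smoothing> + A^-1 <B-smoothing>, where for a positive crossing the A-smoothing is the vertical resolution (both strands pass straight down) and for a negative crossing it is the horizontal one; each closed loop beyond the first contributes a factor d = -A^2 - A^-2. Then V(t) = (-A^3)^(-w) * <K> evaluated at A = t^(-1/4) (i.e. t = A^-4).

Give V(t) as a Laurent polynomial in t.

t^-1 + t^-3 - t^-4

Derivation:
Reading the diagram top to bottom ('/'-over between positions i,i+1 = s_i, '\'-over = s_i^-1): braid word = s1^-1 s1^-1 s1^-1.
Braid: s1^-1 s1^-1 s1^-1 on 2 strands, 3 crossings.
Writhe w = (#positive) - (#negative) = 0 - 3 = -3.
Enumerate smoothing states for the bracket polynomial. There are 2^3 = 8 states.
For each crossing: s=0 is the vertical smoothing, s=1 horizontal. Crossing k contributes A^(sign_k * (1 - 2*s_k)); loop factor d = -A^2 - A^-2.
  state 000: A-exp=-3, loops=2, term = A^-3 * d^1
  state 001: A-exp=-1, loops=1, term = A^-1 * d^0
  state 010: A-exp=-1, loops=1, term = A^-1 * d^0
  state 011: A-exp=+1, loops=2, term = A^1 * d^1
  state 100: A-exp=-1, loops=1, term = A^-1 * d^0
  state 101: A-exp=+1, loops=2, term = A^1 * d^1
  state 110: A-exp=+1, loops=2, term = A^1 * d^1
  state 111: A-exp=+3, loops=3, term = A^3 * d^2
Collect the terms by A-exponent (count of states per loop number):
Powers of d = -A^2 - A^-2: d^2 = A^4 + 2 + A^-4.
  A^3 * (d^2) = A^7 + 2*A^3 + A^-1
  A^1 * (3*d) = -3*A^3 - 3*A^-1
  A^-1 * (3) = 3*A^-1
  A^-3 * (d) = -A^-1 - A^-5
Summing the groups: <K> = A^7 - A^3 - A^-5
Normalise by the writhe: (-A^3)^(-w) = (-A^3)^(3) = -A^9, so f(A) = -A^9 * <K> = -A^16 + A^12 + A^4.
Substitute A = t^(-1/4), i.e. A^e → t^(-e/4): V(t) = t^-1 + t^-3 - t^-4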